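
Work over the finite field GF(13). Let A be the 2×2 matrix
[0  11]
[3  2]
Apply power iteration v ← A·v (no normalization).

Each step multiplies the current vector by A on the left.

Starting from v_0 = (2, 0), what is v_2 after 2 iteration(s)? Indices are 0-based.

v_2 = (1, 12)

v_0 = (2, 0).
v_1 = A·v_0 = (0, 6).
v_2 = A·v_1 = (1, 12).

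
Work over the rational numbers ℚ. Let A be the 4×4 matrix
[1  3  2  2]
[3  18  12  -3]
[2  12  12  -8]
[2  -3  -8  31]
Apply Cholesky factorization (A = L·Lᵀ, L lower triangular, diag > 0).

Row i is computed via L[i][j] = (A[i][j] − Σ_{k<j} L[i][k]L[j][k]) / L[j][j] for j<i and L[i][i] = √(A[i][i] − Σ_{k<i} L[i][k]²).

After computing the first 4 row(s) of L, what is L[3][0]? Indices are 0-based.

L[3][0] = 2

Step 1: L[0][0] = √(1) = 1.
  L[1][0] = (3) / L[0][0] = 3.
Step 2: L[1][1] = √(9) = 3.
  L[2][0] = (2) / L[0][0] = 2.
  L[2][1] = (6) / L[1][1] = 2.
Step 3: L[2][2] = √(4) = 2.
  L[3][0] = (2) / L[0][0] = 2.
  L[3][1] = (-9) / L[1][1] = -3.
  L[3][2] = (-6) / L[2][2] = -3.
Step 4: L[3][3] = √(9) = 3.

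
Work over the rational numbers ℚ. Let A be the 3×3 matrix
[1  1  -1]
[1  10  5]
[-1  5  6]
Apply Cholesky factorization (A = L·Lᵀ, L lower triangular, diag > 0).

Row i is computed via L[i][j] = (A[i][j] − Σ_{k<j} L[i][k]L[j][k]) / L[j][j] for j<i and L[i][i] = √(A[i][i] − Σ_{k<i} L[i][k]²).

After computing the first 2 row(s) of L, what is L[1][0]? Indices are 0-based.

L[1][0] = 1

Step 1: L[0][0] = √(1) = 1.
  L[1][0] = (1) / L[0][0] = 1.
Step 2: L[1][1] = √(9) = 3.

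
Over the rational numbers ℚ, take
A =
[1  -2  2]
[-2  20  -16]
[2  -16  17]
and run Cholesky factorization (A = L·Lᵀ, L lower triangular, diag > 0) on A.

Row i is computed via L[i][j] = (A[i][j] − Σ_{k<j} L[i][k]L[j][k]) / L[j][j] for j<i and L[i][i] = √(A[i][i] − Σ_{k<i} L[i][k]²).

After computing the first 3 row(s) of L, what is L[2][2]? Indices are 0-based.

L[2][2] = 2

Step 1: L[0][0] = √(1) = 1.
  L[1][0] = (-2) / L[0][0] = -2.
Step 2: L[1][1] = √(16) = 4.
  L[2][0] = (2) / L[0][0] = 2.
  L[2][1] = (-12) / L[1][1] = -3.
Step 3: L[2][2] = √(4) = 2.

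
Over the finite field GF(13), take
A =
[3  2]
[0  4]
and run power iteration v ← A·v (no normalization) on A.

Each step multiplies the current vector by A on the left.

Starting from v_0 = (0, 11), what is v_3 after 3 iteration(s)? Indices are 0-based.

v_0 = (0, 11).
v_1 = A·v_0 = (9, 5).
v_2 = A·v_1 = (11, 7).
v_3 = A·v_2 = (8, 2).

v_3 = (8, 2)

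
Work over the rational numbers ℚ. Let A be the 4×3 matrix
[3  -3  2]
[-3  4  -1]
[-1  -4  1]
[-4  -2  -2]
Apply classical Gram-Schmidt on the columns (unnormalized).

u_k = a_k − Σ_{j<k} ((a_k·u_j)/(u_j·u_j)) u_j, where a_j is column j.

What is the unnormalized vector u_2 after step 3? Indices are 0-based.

Step 1: u_0 = a_0 = (3, -3, -1, -4).
Step 2: u_1 = a_1 − (-9/35)·u_0 = (-78/35, 113/35, -149/35, -106/35).
Step 3: u_2 = a_2 − (16/35)·u_0 − (-103/747)·u_1 = (80/249, 610/747, 650/747, -440/747).

u_2 = (80/249, 610/747, 650/747, -440/747)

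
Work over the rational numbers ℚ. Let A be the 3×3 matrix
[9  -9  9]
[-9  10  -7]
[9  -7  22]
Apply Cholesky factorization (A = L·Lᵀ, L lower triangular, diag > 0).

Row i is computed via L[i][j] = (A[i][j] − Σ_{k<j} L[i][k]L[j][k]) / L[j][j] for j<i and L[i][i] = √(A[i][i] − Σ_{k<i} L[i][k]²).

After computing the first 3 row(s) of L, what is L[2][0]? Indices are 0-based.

L[2][0] = 3

Step 1: L[0][0] = √(9) = 3.
  L[1][0] = (-9) / L[0][0] = -3.
Step 2: L[1][1] = √(1) = 1.
  L[2][0] = (9) / L[0][0] = 3.
  L[2][1] = (2) / L[1][1] = 2.
Step 3: L[2][2] = √(9) = 3.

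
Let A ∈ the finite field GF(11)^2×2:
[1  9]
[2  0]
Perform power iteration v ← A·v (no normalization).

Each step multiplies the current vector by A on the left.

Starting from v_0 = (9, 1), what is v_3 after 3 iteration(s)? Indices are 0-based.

v_3 = (9, 8)

v_0 = (9, 1).
v_1 = A·v_0 = (7, 7).
v_2 = A·v_1 = (4, 3).
v_3 = A·v_2 = (9, 8).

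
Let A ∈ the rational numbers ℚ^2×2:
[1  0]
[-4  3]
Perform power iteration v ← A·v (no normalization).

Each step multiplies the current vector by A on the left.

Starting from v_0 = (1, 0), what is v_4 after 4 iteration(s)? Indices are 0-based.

v_0 = (1, 0).
v_1 = A·v_0 = (1, -4).
v_2 = A·v_1 = (1, -16).
v_3 = A·v_2 = (1, -52).
v_4 = A·v_3 = (1, -160).

v_4 = (1, -160)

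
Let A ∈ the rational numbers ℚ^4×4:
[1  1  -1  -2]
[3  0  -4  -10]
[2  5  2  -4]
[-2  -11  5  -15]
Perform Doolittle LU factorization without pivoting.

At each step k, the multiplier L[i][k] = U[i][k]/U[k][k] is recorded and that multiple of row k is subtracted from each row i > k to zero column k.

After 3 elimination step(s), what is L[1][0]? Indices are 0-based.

Step 1: pivot at (0,0) is 1.
  row1 ← row1 − (3)·row0  ⇒  L[1][0]=3, U row1=(0, -3, -1, -4)
  row2 ← row2 − (2)·row0  ⇒  L[2][0]=2, U row2=(0, 3, 4, 0)
  row3 ← row3 − (-2)·row0  ⇒  L[3][0]=-2, U row3=(0, -9, 3, -19)
Step 2: pivot at (1,1) is -3.
  row2 ← row2 − (-1)·row1  ⇒  L[2][1]=-1, U row2=(0, 0, 3, -4)
  row3 ← row3 − (3)·row1  ⇒  L[3][1]=3, U row3=(0, 0, 6, -7)
Step 3: pivot at (2,2) is 3.
  row3 ← row3 − (2)·row2  ⇒  L[3][2]=2, U row3=(0, 0, 0, 1)

L[1][0] = 3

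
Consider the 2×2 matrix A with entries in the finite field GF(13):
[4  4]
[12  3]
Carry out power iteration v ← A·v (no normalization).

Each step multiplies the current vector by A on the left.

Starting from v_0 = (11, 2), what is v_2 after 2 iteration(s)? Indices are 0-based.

v_2 = (6, 11)

v_0 = (11, 2).
v_1 = A·v_0 = (0, 8).
v_2 = A·v_1 = (6, 11).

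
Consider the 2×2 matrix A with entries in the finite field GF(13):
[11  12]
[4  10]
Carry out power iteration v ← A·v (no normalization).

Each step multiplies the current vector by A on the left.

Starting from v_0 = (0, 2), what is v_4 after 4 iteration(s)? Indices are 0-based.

v_4 = (11, 6)

v_0 = (0, 2).
v_1 = A·v_0 = (11, 7).
v_2 = A·v_1 = (10, 10).
v_3 = A·v_2 = (9, 10).
v_4 = A·v_3 = (11, 6).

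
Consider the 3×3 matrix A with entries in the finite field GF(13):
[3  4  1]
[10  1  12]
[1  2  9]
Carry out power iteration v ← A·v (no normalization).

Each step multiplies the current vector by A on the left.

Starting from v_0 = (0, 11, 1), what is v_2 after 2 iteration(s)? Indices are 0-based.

v_2 = (11, 0, 6)

v_0 = (0, 11, 1).
v_1 = A·v_0 = (6, 10, 5).
v_2 = A·v_1 = (11, 0, 6).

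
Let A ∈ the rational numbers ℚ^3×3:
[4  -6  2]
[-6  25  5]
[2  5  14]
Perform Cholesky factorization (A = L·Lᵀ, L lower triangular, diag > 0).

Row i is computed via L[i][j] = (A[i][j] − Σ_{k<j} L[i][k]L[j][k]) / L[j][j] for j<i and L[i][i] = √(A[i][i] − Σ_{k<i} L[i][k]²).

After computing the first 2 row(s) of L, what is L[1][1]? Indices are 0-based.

Step 1: L[0][0] = √(4) = 2.
  L[1][0] = (-6) / L[0][0] = -3.
Step 2: L[1][1] = √(16) = 4.

L[1][1] = 4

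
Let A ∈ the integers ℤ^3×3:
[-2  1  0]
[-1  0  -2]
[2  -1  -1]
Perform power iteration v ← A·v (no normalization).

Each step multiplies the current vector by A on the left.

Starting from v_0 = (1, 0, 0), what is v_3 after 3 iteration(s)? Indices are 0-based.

v_0 = (1, 0, 0).
v_1 = A·v_0 = (-2, -1, 2).
v_2 = A·v_1 = (3, -2, -5).
v_3 = A·v_2 = (-8, 7, 13).

v_3 = (-8, 7, 13)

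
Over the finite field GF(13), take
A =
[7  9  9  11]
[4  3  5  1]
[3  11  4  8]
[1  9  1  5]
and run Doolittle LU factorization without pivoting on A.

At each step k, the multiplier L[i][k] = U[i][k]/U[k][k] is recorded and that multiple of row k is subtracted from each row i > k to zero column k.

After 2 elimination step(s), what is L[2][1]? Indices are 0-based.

L[2][1] = 1

[col 0] pivot 7
  R1 -= 8*R0 → (0, 9, 11, 4)  (L[1][0] := 8)
  R2 -= 6*R0 → (0, 9, 2, 7)  (L[2][0] := 6)
  R3 -= 2*R0 → (0, 4, 9, 9)  (L[3][0] := 2)
[col 1] pivot 9
  R2 -= 1*R1 → (0, 0, 4, 3)  (L[2][1] := 1)
  R3 -= 12*R1 → (0, 0, 7, 0)  (L[3][1] := 12)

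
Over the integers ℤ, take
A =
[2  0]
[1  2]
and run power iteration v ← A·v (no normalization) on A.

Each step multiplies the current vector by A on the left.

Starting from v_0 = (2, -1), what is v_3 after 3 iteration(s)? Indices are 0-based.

v_0 = (2, -1).
v_1 = A·v_0 = (4, 0).
v_2 = A·v_1 = (8, 4).
v_3 = A·v_2 = (16, 16).

v_3 = (16, 16)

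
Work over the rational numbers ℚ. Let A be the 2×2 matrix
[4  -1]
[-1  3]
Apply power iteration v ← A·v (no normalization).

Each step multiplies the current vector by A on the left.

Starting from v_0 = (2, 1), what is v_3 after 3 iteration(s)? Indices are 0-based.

v_3 = (112, -39)

v_0 = (2, 1).
v_1 = A·v_0 = (7, 1).
v_2 = A·v_1 = (27, -4).
v_3 = A·v_2 = (112, -39).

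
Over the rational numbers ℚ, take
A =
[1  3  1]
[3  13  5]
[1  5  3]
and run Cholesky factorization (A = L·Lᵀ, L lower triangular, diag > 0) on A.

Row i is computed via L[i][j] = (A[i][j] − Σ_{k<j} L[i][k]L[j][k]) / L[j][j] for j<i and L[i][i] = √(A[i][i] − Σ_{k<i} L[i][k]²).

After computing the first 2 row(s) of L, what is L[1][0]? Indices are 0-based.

Step 1: L[0][0] = √(1) = 1.
  L[1][0] = (3) / L[0][0] = 3.
Step 2: L[1][1] = √(4) = 2.

L[1][0] = 3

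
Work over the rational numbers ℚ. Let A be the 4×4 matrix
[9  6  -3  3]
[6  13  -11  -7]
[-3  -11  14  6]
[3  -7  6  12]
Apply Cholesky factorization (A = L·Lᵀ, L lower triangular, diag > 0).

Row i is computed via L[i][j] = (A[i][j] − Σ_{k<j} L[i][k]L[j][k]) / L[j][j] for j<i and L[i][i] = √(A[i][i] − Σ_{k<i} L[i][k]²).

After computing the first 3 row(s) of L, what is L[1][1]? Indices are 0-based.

Step 1: L[0][0] = √(9) = 3.
  L[1][0] = (6) / L[0][0] = 2.
Step 2: L[1][1] = √(9) = 3.
  L[2][0] = (-3) / L[0][0] = -1.
  L[2][1] = (-9) / L[1][1] = -3.
Step 3: L[2][2] = √(4) = 2.

L[1][1] = 3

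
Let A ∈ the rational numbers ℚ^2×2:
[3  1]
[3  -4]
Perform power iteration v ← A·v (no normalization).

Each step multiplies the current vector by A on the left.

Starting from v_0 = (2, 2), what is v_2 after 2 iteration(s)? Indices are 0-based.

v_0 = (2, 2).
v_1 = A·v_0 = (8, -2).
v_2 = A·v_1 = (22, 32).

v_2 = (22, 32)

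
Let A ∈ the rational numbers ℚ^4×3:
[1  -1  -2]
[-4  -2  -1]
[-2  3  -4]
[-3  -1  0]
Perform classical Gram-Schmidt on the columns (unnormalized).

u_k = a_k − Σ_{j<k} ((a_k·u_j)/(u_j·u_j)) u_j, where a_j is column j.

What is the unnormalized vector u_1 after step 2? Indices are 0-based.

Step 1: u_0 = a_0 = (1, -4, -2, -3).
Step 2: u_1 = a_1 − (2/15)·u_0 = (-17/15, -22/15, 49/15, -3/5).

u_1 = (-17/15, -22/15, 49/15, -3/5)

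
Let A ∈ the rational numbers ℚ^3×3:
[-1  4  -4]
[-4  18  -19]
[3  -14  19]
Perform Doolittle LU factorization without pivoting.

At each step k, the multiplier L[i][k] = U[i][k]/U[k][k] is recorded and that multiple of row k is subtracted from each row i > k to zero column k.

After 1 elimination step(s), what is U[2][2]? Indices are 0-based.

Step 1: pivot at (0,0) is -1.
  row1 ← row1 − (4)·row0  ⇒  L[1][0]=4, U row1=(0, 2, -3)
  row2 ← row2 − (-3)·row0  ⇒  L[2][0]=-3, U row2=(0, -2, 7)

U[2][2] = 7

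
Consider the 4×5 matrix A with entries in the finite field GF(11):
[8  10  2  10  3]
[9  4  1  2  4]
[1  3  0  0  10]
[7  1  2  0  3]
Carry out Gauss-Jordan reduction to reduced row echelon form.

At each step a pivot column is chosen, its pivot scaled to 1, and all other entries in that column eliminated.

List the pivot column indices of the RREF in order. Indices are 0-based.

pivot columns: 0, 1, 2, 3

step 1: normalize row 0 (÷8) = (1, 4, 3, 4, 10)
  row 1: subtract 9×row0 = (0, 1, 7, 10, 2)
  row 2: subtract 1×row0 = (0, 10, 8, 7, 0)
  row 3: subtract 7×row0 = (0, 6, 3, 5, 10)
step 2: normalize row 1 (÷1) = (0, 1, 7, 10, 2)
  row 0: subtract 4×row1 = (1, 0, 8, 8, 2)
  row 2: subtract 10×row1 = (0, 0, 4, 6, 2)
  row 3: subtract 6×row1 = (0, 0, 5, 0, 9)
step 3: normalize row 2 (÷4) = (0, 0, 1, 7, 6)
  row 0: subtract 8×row2 = (1, 0, 0, 7, 9)
  row 1: subtract 7×row2 = (0, 1, 0, 5, 4)
  row 3: subtract 5×row2 = (0, 0, 0, 9, 1)
step 4: normalize row 3 (÷9) = (0, 0, 0, 1, 5)
  row 0: subtract 7×row3 = (1, 0, 0, 0, 7)
  row 1: subtract 5×row3 = (0, 1, 0, 0, 1)
  row 2: subtract 7×row3 = (0, 0, 1, 0, 4)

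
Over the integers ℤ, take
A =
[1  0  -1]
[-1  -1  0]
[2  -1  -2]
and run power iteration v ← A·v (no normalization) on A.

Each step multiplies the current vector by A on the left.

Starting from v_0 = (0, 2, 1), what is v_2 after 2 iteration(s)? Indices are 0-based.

v_0 = (0, 2, 1).
v_1 = A·v_0 = (-1, -2, -4).
v_2 = A·v_1 = (3, 3, 8).

v_2 = (3, 3, 8)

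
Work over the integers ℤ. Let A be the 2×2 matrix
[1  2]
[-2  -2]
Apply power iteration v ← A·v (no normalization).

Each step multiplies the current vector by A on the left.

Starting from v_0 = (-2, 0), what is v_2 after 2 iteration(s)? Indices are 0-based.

v_2 = (6, -4)

v_0 = (-2, 0).
v_1 = A·v_0 = (-2, 4).
v_2 = A·v_1 = (6, -4).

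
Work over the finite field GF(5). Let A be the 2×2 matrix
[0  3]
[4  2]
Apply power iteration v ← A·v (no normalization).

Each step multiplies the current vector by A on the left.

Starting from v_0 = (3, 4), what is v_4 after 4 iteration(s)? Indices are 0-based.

v_0 = (3, 4).
v_1 = A·v_0 = (2, 0).
v_2 = A·v_1 = (0, 3).
v_3 = A·v_2 = (4, 1).
v_4 = A·v_3 = (3, 3).

v_4 = (3, 3)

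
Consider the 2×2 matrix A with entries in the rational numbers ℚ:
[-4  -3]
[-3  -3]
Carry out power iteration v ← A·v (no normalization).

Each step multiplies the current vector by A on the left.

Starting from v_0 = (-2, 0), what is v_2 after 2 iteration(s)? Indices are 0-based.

v_0 = (-2, 0).
v_1 = A·v_0 = (8, 6).
v_2 = A·v_1 = (-50, -42).

v_2 = (-50, -42)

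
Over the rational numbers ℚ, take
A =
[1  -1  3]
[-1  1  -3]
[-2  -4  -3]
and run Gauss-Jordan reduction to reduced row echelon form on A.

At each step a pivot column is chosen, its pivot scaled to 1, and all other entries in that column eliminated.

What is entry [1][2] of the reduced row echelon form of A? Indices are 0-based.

step 1: normalize row 0 (÷1) = (1, -1, 3)
  row 1: subtract -1×row0 = (0, 0, 0)
  row 2: subtract -2×row0 = (0, -6, 3)
step 2: exchange rows 1,2
step 2: normalize row 1 (÷-6) = (0, 1, -1/2)
  row 0: subtract -1×row1 = (1, 0, 5/2)
skip col 2 (zero from row 2)

M[1][2] = -1/2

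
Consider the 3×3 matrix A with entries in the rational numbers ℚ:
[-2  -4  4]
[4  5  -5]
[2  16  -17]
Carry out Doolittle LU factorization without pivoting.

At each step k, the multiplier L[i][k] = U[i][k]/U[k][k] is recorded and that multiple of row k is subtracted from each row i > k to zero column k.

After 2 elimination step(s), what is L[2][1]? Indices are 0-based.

[col 0] pivot -2
  R1 -= -2*R0 → (0, -3, 3)  (L[1][0] := -2)
  R2 -= -1*R0 → (0, 12, -13)  (L[2][0] := -1)
[col 1] pivot -3
  R2 -= -4*R1 → (0, 0, -1)  (L[2][1] := -4)

L[2][1] = -4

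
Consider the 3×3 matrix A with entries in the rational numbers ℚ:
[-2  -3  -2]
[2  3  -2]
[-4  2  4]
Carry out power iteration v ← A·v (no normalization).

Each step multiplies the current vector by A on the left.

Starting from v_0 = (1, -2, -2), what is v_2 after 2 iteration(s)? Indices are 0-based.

v_0 = (1, -2, -2).
v_1 = A·v_0 = (8, 0, -16).
v_2 = A·v_1 = (16, 48, -96).

v_2 = (16, 48, -96)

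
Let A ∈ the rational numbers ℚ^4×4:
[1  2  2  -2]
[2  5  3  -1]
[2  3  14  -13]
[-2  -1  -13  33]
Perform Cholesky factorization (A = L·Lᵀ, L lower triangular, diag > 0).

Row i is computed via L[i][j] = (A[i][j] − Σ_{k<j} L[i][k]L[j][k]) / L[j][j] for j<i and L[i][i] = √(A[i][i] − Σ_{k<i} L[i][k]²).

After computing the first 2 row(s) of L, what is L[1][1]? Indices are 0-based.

Step 1: L[0][0] = √(1) = 1.
  L[1][0] = (2) / L[0][0] = 2.
Step 2: L[1][1] = √(1) = 1.

L[1][1] = 1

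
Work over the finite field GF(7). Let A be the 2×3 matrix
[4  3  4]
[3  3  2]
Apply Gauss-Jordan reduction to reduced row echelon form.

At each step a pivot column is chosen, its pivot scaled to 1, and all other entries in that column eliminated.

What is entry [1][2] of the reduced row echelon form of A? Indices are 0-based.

M[1][2] = 1

step 1: normalize row 0 (÷4) = (1, 6, 1)
  row 1: subtract 3×row0 = (0, 6, 6)
step 2: normalize row 1 (÷6) = (0, 1, 1)
  row 0: subtract 6×row1 = (1, 0, 2)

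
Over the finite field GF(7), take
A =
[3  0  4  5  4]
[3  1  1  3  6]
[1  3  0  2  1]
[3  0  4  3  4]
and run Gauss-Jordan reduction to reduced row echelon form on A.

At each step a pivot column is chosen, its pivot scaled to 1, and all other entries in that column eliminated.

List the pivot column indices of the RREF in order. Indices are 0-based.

pivot columns: 0, 1, 2, 3

step 1: normalize row 0 (÷3) = (1, 0, 6, 4, 6)
  row 1: subtract 3×row0 = (0, 1, 4, 5, 2)
  row 2: subtract 1×row0 = (0, 3, 1, 5, 2)
  row 3: subtract 3×row0 = (0, 0, 0, 5, 0)
step 2: normalize row 1 (÷1) = (0, 1, 4, 5, 2)
  row 2: subtract 3×row1 = (0, 0, 3, 4, 3)
step 3: normalize row 2 (÷3) = (0, 0, 1, 6, 1)
  row 0: subtract 6×row2 = (1, 0, 0, 3, 0)
  row 1: subtract 4×row2 = (0, 1, 0, 2, 5)
step 4: normalize row 3 (÷5) = (0, 0, 0, 1, 0)
  row 0: subtract 3×row3 = (1, 0, 0, 0, 0)
  row 1: subtract 2×row3 = (0, 1, 0, 0, 5)
  row 2: subtract 6×row3 = (0, 0, 1, 0, 1)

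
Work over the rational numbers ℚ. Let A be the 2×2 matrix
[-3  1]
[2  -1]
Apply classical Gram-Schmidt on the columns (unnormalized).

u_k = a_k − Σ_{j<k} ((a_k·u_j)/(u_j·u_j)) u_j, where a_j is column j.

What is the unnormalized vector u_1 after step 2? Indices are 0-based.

u_1 = (-2/13, -3/13)

Step 1: u_0 = a_0 = (-3, 2).
Step 2: u_1 = a_1 − (-5/13)·u_0 = (-2/13, -3/13).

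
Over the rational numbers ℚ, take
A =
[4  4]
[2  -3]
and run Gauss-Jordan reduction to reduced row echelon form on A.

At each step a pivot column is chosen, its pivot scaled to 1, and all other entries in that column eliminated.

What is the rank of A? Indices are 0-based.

rank = 2

pivot(0,0)=4: scale R0 → (1, 1)
  clear (1,0): R1 −= (2)R0 → (0, -5)
pivot(1,1)=-5: scale R1 → (0, 1)
  clear (0,1): R0 −= (1)R1 → (1, 0)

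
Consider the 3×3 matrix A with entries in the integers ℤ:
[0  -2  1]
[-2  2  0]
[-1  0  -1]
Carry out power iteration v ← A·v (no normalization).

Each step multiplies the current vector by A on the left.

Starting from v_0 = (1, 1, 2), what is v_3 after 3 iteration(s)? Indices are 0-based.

v_3 = (3, 6, 0)

v_0 = (1, 1, 2).
v_1 = A·v_0 = (0, 0, -3).
v_2 = A·v_1 = (-3, 0, 3).
v_3 = A·v_2 = (3, 6, 0).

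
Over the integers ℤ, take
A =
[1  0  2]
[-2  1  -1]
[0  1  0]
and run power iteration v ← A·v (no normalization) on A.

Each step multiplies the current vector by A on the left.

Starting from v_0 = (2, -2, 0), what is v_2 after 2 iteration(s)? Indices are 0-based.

v_2 = (-2, -8, -6)

v_0 = (2, -2, 0).
v_1 = A·v_0 = (2, -6, -2).
v_2 = A·v_1 = (-2, -8, -6).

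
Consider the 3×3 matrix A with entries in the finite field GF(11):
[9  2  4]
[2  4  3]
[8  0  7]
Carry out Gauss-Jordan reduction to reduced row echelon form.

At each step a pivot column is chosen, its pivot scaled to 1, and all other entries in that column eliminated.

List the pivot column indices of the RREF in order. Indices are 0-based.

pivot columns: 0, 1, 2

[1] R0 /= 9  ⇒  (1, 10, 9)
     R1 -= 2·R0  ⇒  (0, 6, 7)
     R2 -= 8·R0  ⇒  (0, 8, 1)
[2] R1 /= 6  ⇒  (0, 1, 3)
     R0 -= 10·R1  ⇒  (1, 0, 1)
     R2 -= 8·R1  ⇒  (0, 0, 10)
[3] R2 /= 10  ⇒  (0, 0, 1)
     R0 -= 1·R2  ⇒  (1, 0, 0)
     R1 -= 3·R2  ⇒  (0, 1, 0)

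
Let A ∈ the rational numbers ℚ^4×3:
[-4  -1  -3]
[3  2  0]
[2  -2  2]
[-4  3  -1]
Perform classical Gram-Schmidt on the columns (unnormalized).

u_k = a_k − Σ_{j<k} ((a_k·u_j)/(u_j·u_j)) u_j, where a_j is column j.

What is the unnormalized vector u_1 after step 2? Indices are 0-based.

u_1 = (-23/15, 12/5, -26/15, 37/15)

Step 1: u_0 = a_0 = (-4, 3, 2, -4).
Step 2: u_1 = a_1 − (-2/15)·u_0 = (-23/15, 12/5, -26/15, 37/15).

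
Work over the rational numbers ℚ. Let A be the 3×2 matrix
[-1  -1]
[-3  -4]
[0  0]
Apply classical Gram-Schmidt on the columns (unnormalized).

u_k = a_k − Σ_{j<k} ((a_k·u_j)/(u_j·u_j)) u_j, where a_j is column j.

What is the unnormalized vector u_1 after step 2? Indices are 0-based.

u_1 = (3/10, -1/10, 0)

Step 1: u_0 = a_0 = (-1, -3, 0).
Step 2: u_1 = a_1 − (13/10)·u_0 = (3/10, -1/10, 0).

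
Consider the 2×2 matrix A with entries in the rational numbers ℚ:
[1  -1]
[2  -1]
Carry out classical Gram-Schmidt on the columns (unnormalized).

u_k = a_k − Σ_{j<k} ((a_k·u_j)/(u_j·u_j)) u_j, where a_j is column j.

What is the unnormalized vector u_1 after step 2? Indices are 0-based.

Step 1: u_0 = a_0 = (1, 2).
Step 2: u_1 = a_1 − (-3/5)·u_0 = (-2/5, 1/5).

u_1 = (-2/5, 1/5)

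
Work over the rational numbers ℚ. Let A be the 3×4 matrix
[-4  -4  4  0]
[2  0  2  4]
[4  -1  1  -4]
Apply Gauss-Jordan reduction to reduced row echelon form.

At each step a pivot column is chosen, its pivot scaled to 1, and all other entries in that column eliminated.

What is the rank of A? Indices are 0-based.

rank = 3

pivot(0,0)=-4: scale R0 → (1, 1, -1, 0)
  clear (1,0): R1 −= (2)R0 → (0, -2, 4, 4)
  clear (2,0): R2 −= (4)R0 → (0, -5, 5, -4)
pivot(1,1)=-2: scale R1 → (0, 1, -2, -2)
  clear (0,1): R0 −= (1)R1 → (1, 0, 1, 2)
  clear (2,1): R2 −= (-5)R1 → (0, 0, -5, -14)
pivot(2,2)=-5: scale R2 → (0, 0, 1, 14/5)
  clear (0,2): R0 −= (1)R2 → (1, 0, 0, -4/5)
  clear (1,2): R1 −= (-2)R2 → (0, 1, 0, 18/5)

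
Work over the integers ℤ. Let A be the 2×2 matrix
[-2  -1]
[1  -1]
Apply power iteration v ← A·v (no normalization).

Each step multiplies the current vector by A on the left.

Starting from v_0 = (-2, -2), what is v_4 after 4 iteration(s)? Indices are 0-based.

v_0 = (-2, -2).
v_1 = A·v_0 = (6, 0).
v_2 = A·v_1 = (-12, 6).
v_3 = A·v_2 = (18, -18).
v_4 = A·v_3 = (-18, 36).

v_4 = (-18, 36)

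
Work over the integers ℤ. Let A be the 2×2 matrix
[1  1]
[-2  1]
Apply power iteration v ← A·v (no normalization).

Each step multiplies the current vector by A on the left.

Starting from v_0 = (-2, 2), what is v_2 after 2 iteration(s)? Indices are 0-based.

v_0 = (-2, 2).
v_1 = A·v_0 = (0, 6).
v_2 = A·v_1 = (6, 6).

v_2 = (6, 6)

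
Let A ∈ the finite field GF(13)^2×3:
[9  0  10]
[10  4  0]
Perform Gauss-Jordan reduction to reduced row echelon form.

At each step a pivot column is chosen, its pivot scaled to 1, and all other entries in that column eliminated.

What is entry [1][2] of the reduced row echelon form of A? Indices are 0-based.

M[1][2] = 3

step 1: normalize row 0 (÷9) = (1, 0, 4)
  row 1: subtract 10×row0 = (0, 4, 12)
step 2: normalize row 1 (÷4) = (0, 1, 3)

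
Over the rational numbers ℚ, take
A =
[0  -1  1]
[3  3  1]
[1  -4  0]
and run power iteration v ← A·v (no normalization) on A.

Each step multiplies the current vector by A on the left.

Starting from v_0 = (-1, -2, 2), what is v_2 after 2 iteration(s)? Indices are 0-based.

v_0 = (-1, -2, 2).
v_1 = A·v_0 = (4, -7, 7).
v_2 = A·v_1 = (14, -2, 32).

v_2 = (14, -2, 32)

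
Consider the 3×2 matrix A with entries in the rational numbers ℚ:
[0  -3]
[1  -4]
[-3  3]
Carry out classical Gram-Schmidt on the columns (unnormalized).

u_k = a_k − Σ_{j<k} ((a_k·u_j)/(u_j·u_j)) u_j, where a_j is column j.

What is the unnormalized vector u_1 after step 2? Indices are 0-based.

u_1 = (-3, -27/10, -9/10)

Step 1: u_0 = a_0 = (0, 1, -3).
Step 2: u_1 = a_1 − (-13/10)·u_0 = (-3, -27/10, -9/10).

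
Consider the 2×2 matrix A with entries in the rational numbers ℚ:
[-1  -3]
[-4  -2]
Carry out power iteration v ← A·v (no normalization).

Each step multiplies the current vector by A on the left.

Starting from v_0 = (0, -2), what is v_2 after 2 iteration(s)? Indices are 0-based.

v_2 = (-18, -32)

v_0 = (0, -2).
v_1 = A·v_0 = (6, 4).
v_2 = A·v_1 = (-18, -32).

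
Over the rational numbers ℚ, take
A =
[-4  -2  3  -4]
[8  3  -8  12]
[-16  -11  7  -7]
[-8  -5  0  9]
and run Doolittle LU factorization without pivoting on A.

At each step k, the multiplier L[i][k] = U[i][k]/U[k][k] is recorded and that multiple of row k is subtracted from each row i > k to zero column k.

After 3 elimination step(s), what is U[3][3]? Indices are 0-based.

Step 1: pivot at (0,0) is -4.
  row1 ← row1 − (-2)·row0  ⇒  L[1][0]=-2, U row1=(0, -1, -2, 4)
  row2 ← row2 − (4)·row0  ⇒  L[2][0]=4, U row2=(0, -3, -5, 9)
  row3 ← row3 − (2)·row0  ⇒  L[3][0]=2, U row3=(0, -1, -6, 17)
Step 2: pivot at (1,1) is -1.
  row2 ← row2 − (3)·row1  ⇒  L[2][1]=3, U row2=(0, 0, 1, -3)
  row3 ← row3 − (1)·row1  ⇒  L[3][1]=1, U row3=(0, 0, -4, 13)
Step 3: pivot at (2,2) is 1.
  row3 ← row3 − (-4)·row2  ⇒  L[3][2]=-4, U row3=(0, 0, 0, 1)

U[3][3] = 1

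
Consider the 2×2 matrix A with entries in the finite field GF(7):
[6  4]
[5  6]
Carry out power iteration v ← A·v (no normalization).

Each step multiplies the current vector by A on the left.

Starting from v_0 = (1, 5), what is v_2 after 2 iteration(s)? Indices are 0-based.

v_2 = (2, 4)

v_0 = (1, 5).
v_1 = A·v_0 = (5, 0).
v_2 = A·v_1 = (2, 4).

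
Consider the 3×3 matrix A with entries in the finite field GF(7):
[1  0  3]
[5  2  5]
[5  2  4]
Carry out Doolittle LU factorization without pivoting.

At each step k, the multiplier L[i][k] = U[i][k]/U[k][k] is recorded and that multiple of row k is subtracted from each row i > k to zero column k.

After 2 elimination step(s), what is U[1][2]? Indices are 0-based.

U[1][2] = 4

Step 1: pivot at (0,0) is 1.
  row1 ← row1 − (5)·row0  ⇒  L[1][0]=5, U row1=(0, 2, 4)
  row2 ← row2 − (5)·row0  ⇒  L[2][0]=5, U row2=(0, 2, 3)
Step 2: pivot at (1,1) is 2.
  row2 ← row2 − (1)·row1  ⇒  L[2][1]=1, U row2=(0, 0, 6)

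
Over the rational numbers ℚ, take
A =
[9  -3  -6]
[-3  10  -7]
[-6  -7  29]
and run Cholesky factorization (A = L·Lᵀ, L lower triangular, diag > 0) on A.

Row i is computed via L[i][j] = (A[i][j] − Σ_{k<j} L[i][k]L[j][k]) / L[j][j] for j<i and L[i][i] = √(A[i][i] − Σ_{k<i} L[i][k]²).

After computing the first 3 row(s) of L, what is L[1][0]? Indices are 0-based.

Step 1: L[0][0] = √(9) = 3.
  L[1][0] = (-3) / L[0][0] = -1.
Step 2: L[1][1] = √(9) = 3.
  L[2][0] = (-6) / L[0][0] = -2.
  L[2][1] = (-9) / L[1][1] = -3.
Step 3: L[2][2] = √(16) = 4.

L[1][0] = -1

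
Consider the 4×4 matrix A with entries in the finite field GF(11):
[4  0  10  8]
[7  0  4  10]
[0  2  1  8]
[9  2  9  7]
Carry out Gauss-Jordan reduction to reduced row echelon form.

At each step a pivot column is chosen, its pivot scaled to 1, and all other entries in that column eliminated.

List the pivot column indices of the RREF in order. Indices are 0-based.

pivot(0,0)=4: scale R0 → (1, 0, 8, 2)
  clear (1,0): R1 −= (7)R0 → (0, 0, 3, 7)
  clear (3,0): R3 −= (9)R0 → (0, 2, 3, 0)
pivot(1,1): swap R1↔R2
pivot(1,1)=2: scale R1 → (0, 1, 6, 4)
  clear (3,1): R3 −= (2)R1 → (0, 0, 2, 3)
pivot(2,2)=3: scale R2 → (0, 0, 1, 6)
  clear (0,2): R0 −= (8)R2 → (1, 0, 0, 9)
  clear (1,2): R1 −= (6)R2 → (0, 1, 0, 1)
  clear (3,2): R3 −= (2)R2 → (0, 0, 0, 2)
pivot(3,3)=2: scale R3 → (0, 0, 0, 1)
  clear (0,3): R0 −= (9)R3 → (1, 0, 0, 0)
  clear (1,3): R1 −= (1)R3 → (0, 1, 0, 0)
  clear (2,3): R2 −= (6)R3 → (0, 0, 1, 0)

pivot columns: 0, 1, 2, 3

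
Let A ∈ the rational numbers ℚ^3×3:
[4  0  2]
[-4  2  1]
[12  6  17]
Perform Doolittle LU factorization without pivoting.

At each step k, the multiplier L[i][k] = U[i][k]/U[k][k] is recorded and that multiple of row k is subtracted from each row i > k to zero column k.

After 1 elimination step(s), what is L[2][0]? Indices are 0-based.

[col 0] pivot 4
  R1 -= -1*R0 → (0, 2, 3)  (L[1][0] := -1)
  R2 -= 3*R0 → (0, 6, 11)  (L[2][0] := 3)

L[2][0] = 3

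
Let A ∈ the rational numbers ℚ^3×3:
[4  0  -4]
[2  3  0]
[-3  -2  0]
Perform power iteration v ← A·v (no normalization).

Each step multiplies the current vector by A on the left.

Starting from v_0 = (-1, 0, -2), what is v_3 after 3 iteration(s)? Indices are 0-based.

v_0 = (-1, 0, -2).
v_1 = A·v_0 = (4, -2, 3).
v_2 = A·v_1 = (4, 2, -8).
v_3 = A·v_2 = (48, 14, -16).

v_3 = (48, 14, -16)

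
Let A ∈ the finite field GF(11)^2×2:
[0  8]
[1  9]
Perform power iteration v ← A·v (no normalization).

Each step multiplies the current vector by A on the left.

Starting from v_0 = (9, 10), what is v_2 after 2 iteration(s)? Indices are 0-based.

v_0 = (9, 10).
v_1 = A·v_0 = (3, 0).
v_2 = A·v_1 = (0, 3).

v_2 = (0, 3)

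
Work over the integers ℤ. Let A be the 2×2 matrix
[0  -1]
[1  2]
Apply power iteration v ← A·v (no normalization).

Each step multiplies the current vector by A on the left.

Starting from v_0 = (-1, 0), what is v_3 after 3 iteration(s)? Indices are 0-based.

v_0 = (-1, 0).
v_1 = A·v_0 = (0, -1).
v_2 = A·v_1 = (1, -2).
v_3 = A·v_2 = (2, -3).

v_3 = (2, -3)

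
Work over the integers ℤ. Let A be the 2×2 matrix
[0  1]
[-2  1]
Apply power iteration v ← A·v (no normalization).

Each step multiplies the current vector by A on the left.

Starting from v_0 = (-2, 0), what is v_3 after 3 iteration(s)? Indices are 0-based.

v_0 = (-2, 0).
v_1 = A·v_0 = (0, 4).
v_2 = A·v_1 = (4, 4).
v_3 = A·v_2 = (4, -4).

v_3 = (4, -4)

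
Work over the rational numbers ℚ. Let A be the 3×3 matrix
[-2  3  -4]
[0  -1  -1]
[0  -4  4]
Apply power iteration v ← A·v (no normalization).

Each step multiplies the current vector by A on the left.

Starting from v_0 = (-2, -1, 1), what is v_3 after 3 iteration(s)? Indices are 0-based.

v_3 = (-100, -24, 160)

v_0 = (-2, -1, 1).
v_1 = A·v_0 = (-3, 0, 8).
v_2 = A·v_1 = (-26, -8, 32).
v_3 = A·v_2 = (-100, -24, 160).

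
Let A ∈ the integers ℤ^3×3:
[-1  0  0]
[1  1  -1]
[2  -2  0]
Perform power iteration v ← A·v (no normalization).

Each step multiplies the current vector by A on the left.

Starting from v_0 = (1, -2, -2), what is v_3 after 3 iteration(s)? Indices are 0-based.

v_3 = (-1, -1, 14)

v_0 = (1, -2, -2).
v_1 = A·v_0 = (-1, 1, 6).
v_2 = A·v_1 = (1, -6, -4).
v_3 = A·v_2 = (-1, -1, 14).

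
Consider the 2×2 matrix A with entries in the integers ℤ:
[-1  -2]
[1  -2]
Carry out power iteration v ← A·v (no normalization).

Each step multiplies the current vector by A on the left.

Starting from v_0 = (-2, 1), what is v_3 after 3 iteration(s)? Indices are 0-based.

v_3 = (-24, -8)

v_0 = (-2, 1).
v_1 = A·v_0 = (0, -4).
v_2 = A·v_1 = (8, 8).
v_3 = A·v_2 = (-24, -8).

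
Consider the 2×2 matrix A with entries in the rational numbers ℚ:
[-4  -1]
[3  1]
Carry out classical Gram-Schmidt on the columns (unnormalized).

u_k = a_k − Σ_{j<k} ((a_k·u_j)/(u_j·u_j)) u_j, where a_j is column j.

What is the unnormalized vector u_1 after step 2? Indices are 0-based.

Step 1: u_0 = a_0 = (-4, 3).
Step 2: u_1 = a_1 − (7/25)·u_0 = (3/25, 4/25).

u_1 = (3/25, 4/25)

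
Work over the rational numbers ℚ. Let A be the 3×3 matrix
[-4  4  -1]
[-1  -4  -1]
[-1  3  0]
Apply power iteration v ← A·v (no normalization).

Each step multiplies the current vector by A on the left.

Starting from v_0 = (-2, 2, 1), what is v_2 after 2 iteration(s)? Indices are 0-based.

v_0 = (-2, 2, 1).
v_1 = A·v_0 = (15, -7, 8).
v_2 = A·v_1 = (-96, 5, -36).

v_2 = (-96, 5, -36)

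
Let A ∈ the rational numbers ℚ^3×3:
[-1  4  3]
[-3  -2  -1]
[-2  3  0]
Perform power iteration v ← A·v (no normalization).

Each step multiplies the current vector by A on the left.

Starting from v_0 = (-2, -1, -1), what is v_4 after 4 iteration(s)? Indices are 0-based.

v_0 = (-2, -1, -1).
v_1 = A·v_0 = (-5, 9, 1).
v_2 = A·v_1 = (44, -4, 37).
v_3 = A·v_2 = (51, -161, -100).
v_4 = A·v_3 = (-995, 269, -585).

v_4 = (-995, 269, -585)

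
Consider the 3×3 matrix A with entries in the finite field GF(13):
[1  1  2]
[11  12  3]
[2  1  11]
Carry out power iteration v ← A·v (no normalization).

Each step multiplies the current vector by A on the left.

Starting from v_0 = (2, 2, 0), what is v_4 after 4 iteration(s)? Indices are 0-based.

v_0 = (2, 2, 0).
v_1 = A·v_0 = (4, 7, 6).
v_2 = A·v_1 = (10, 3, 3).
v_3 = A·v_2 = (6, 12, 4).
v_4 = A·v_3 = (0, 1, 3).

v_4 = (0, 1, 3)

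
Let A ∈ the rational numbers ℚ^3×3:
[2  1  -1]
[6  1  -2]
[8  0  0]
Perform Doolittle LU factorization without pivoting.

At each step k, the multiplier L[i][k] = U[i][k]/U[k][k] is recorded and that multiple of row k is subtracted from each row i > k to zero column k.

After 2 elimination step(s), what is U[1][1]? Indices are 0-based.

k=0: U[0][0]=2
  eliminate (1,0): mult=3, new row 1: (0, -2, 1); set L[1][0]=3
  eliminate (2,0): mult=4, new row 2: (0, -4, 4); set L[2][0]=4
k=1: U[1][1]=-2
  eliminate (2,1): mult=2, new row 2: (0, 0, 2); set L[2][1]=2

U[1][1] = -2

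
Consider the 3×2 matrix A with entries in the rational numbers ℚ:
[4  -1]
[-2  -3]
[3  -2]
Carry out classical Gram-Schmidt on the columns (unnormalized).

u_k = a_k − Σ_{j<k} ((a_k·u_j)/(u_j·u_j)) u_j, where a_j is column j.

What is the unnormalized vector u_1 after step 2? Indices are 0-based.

u_1 = (-13/29, -95/29, -46/29)

Step 1: u_0 = a_0 = (4, -2, 3).
Step 2: u_1 = a_1 − (-4/29)·u_0 = (-13/29, -95/29, -46/29).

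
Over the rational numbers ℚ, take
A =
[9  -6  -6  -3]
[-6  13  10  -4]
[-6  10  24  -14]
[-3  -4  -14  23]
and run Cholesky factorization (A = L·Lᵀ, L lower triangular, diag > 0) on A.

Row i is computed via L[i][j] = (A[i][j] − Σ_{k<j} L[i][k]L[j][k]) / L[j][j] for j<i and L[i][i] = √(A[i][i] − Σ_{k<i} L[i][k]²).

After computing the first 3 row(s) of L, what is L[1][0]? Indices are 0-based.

L[1][0] = -2

Step 1: L[0][0] = √(9) = 3.
  L[1][0] = (-6) / L[0][0] = -2.
Step 2: L[1][1] = √(9) = 3.
  L[2][0] = (-6) / L[0][0] = -2.
  L[2][1] = (6) / L[1][1] = 2.
Step 3: L[2][2] = √(16) = 4.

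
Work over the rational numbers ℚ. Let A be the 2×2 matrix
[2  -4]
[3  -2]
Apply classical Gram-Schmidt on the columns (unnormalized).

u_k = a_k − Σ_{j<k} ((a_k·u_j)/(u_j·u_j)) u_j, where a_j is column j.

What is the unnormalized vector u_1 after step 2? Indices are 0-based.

Step 1: u_0 = a_0 = (2, 3).
Step 2: u_1 = a_1 − (-14/13)·u_0 = (-24/13, 16/13).

u_1 = (-24/13, 16/13)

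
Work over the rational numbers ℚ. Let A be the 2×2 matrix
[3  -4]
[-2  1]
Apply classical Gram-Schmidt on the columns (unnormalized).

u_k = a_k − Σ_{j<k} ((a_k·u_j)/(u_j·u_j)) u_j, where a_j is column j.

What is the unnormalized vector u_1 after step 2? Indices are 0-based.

u_1 = (-10/13, -15/13)

Step 1: u_0 = a_0 = (3, -2).
Step 2: u_1 = a_1 − (-14/13)·u_0 = (-10/13, -15/13).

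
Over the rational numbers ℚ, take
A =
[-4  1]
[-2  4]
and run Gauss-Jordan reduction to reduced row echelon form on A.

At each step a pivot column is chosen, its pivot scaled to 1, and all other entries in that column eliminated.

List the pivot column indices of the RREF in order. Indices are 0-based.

step 1: normalize row 0 (÷-4) = (1, -1/4)
  row 1: subtract -2×row0 = (0, 7/2)
step 2: normalize row 1 (÷7/2) = (0, 1)
  row 0: subtract -1/4×row1 = (1, 0)

pivot columns: 0, 1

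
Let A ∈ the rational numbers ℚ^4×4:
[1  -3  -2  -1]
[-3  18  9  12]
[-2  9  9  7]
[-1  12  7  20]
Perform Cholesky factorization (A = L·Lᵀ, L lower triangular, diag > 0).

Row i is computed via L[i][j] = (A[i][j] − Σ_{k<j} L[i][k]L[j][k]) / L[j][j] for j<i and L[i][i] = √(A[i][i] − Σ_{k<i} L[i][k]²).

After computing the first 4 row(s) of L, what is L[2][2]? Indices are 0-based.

L[2][2] = 2

Step 1: L[0][0] = √(1) = 1.
  L[1][0] = (-3) / L[0][0] = -3.
Step 2: L[1][1] = √(9) = 3.
  L[2][0] = (-2) / L[0][0] = -2.
  L[2][1] = (3) / L[1][1] = 1.
Step 3: L[2][2] = √(4) = 2.
  L[3][0] = (-1) / L[0][0] = -1.
  L[3][1] = (9) / L[1][1] = 3.
  L[3][2] = (2) / L[2][2] = 1.
Step 4: L[3][3] = √(9) = 3.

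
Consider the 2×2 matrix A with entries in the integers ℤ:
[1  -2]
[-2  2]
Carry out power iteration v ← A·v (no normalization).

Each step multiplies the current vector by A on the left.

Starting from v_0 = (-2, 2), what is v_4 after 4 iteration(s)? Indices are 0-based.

v_4 = (-278, 356)

v_0 = (-2, 2).
v_1 = A·v_0 = (-6, 8).
v_2 = A·v_1 = (-22, 28).
v_3 = A·v_2 = (-78, 100).
v_4 = A·v_3 = (-278, 356).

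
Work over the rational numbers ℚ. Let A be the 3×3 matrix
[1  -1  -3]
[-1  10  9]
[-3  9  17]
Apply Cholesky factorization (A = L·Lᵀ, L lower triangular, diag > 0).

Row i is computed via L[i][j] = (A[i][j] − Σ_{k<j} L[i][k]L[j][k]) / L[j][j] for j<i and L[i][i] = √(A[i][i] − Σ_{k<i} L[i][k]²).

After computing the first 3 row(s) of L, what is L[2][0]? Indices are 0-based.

Step 1: L[0][0] = √(1) = 1.
  L[1][0] = (-1) / L[0][0] = -1.
Step 2: L[1][1] = √(9) = 3.
  L[2][0] = (-3) / L[0][0] = -3.
  L[2][1] = (6) / L[1][1] = 2.
Step 3: L[2][2] = √(4) = 2.

L[2][0] = -3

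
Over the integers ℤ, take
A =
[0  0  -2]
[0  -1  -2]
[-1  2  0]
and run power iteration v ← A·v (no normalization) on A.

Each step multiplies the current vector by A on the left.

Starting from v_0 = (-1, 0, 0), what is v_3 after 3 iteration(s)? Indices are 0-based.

v_3 = (0, 2, -2)

v_0 = (-1, 0, 0).
v_1 = A·v_0 = (0, 0, 1).
v_2 = A·v_1 = (-2, -2, 0).
v_3 = A·v_2 = (0, 2, -2).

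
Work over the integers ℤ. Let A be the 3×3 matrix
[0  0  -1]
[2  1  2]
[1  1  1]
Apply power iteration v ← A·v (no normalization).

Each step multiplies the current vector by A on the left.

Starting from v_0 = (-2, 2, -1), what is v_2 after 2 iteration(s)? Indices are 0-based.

v_0 = (-2, 2, -1).
v_1 = A·v_0 = (1, -4, -1).
v_2 = A·v_1 = (1, -4, -4).

v_2 = (1, -4, -4)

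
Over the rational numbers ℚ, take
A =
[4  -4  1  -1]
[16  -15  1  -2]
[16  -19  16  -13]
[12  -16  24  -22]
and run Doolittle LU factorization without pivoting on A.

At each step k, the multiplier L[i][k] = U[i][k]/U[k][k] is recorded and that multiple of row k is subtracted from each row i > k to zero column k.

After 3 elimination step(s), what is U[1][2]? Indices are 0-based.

k=0: U[0][0]=4
  eliminate (1,0): mult=4, new row 1: (0, 1, -3, 2); set L[1][0]=4
  eliminate (2,0): mult=4, new row 2: (0, -3, 12, -9); set L[2][0]=4
  eliminate (3,0): mult=3, new row 3: (0, -4, 21, -19); set L[3][0]=3
k=1: U[1][1]=1
  eliminate (2,1): mult=-3, new row 2: (0, 0, 3, -3); set L[2][1]=-3
  eliminate (3,1): mult=-4, new row 3: (0, 0, 9, -11); set L[3][1]=-4
k=2: U[2][2]=3
  eliminate (3,2): mult=3, new row 3: (0, 0, 0, -2); set L[3][2]=3

U[1][2] = -3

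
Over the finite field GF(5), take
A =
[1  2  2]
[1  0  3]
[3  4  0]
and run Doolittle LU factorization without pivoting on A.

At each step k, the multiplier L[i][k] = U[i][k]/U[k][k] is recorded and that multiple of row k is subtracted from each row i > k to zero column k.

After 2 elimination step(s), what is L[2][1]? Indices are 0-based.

L[2][1] = 1

[col 0] pivot 1
  R1 -= 1*R0 → (0, 3, 1)  (L[1][0] := 1)
  R2 -= 3*R0 → (0, 3, 4)  (L[2][0] := 3)
[col 1] pivot 3
  R2 -= 1*R1 → (0, 0, 3)  (L[2][1] := 1)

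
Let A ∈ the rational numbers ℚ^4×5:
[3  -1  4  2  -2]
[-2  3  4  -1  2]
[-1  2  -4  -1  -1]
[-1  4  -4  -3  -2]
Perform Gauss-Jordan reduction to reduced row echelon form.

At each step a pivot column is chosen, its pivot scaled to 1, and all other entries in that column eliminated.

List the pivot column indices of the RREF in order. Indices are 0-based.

pivot columns: 0, 1, 2, 3

[1] R0 /= 3  ⇒  (1, -1/3, 4/3, 2/3, -2/3)
     R1 -= -2·R0  ⇒  (0, 7/3, 20/3, 1/3, 2/3)
     R2 -= -1·R0  ⇒  (0, 5/3, -8/3, -1/3, -5/3)
     R3 -= -1·R0  ⇒  (0, 11/3, -8/3, -7/3, -8/3)
[2] R1 /= 7/3  ⇒  (0, 1, 20/7, 1/7, 2/7)
     R0 -= -1/3·R1  ⇒  (1, 0, 16/7, 5/7, -4/7)
     R2 -= 5/3·R1  ⇒  (0, 0, -52/7, -4/7, -15/7)
     R3 -= 11/3·R1  ⇒  (0, 0, -92/7, -20/7, -26/7)
[3] R2 /= -52/7  ⇒  (0, 0, 1, 1/13, 15/52)
     R0 -= 16/7·R2  ⇒  (1, 0, 0, 7/13, -16/13)
     R1 -= 20/7·R2  ⇒  (0, 1, 0, -1/13, -7/13)
     R3 -= -92/7·R2  ⇒  (0, 0, 0, -24/13, 1/13)
[4] R3 /= -24/13  ⇒  (0, 0, 0, 1, -1/24)
     R0 -= 7/13·R3  ⇒  (1, 0, 0, 0, -29/24)
     R1 -= -1/13·R3  ⇒  (0, 1, 0, 0, -13/24)
     R2 -= 1/13·R3  ⇒  (0, 0, 1, 0, 7/24)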